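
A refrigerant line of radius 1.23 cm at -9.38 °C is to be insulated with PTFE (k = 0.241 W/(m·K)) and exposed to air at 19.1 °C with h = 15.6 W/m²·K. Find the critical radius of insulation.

For a cylinder, r_cr = k_ins/h = 0.241/15.6 = 0.0154 m = 1.54 cm

r_cr = 1.54 cm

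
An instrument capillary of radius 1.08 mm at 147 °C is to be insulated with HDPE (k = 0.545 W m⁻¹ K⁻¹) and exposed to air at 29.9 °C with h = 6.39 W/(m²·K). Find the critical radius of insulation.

For a cylinder, r_cr = k_ins/h = 0.545/6.39 = 0.0853 m = 8.53 cm

r_cr = 8.53 cm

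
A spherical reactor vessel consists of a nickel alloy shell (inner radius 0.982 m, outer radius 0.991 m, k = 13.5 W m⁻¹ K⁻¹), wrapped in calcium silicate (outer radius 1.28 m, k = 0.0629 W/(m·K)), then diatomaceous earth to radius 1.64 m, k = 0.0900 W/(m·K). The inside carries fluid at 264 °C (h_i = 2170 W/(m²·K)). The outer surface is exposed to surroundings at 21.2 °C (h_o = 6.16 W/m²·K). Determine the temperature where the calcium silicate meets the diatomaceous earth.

T = 107 °C

Resistance network (inner→outer):
  R_conv,in = 1/(4πr²h) = 1/(4π·0.982²·2170) = 3.803×10^-5 K/W
  R_nickel alloy = (1/0.982 − 1/0.991)/(4πk) = 0.009248/(4π·13.5) = 5.451×10^-5 K/W
  R_calcium silicate = (1/0.991 − 1/1.28)/(4πk) = 0.2278/(4π·0.0629) = 0.2882 K/W
  R_diatomaceous earth = (1/1.28 − 1/1.64)/(4πk) = 0.1715/(4π·0.0900) = 0.1516 K/W
  R_conv,out = 1/(4πr²h) = 1/(4π·1.64²·6.16) = 0.004803 K/W
ΣR = 3.803×10^-5 + 5.451×10^-5 + 0.2882 + 0.1516 + 0.004803 = 0.4447 K/W
Q = ΔT/ΣR = (264 °C − 21.2 °C)/0.4447 = 546.0 W
From the inner boundary to the calcium silicate/diatomaceous earth interface, ΣR_partial = 0.2883 K/W.
T_interface = T_in − Q·ΣR_partial = 264 °C − (546.0)(0.2883) = 107 °C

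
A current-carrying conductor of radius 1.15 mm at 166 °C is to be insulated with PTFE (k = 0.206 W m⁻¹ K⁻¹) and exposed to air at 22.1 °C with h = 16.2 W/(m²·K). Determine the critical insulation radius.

r_cr = 1.27 cm

For a cylinder, r_cr = k_ins/h = 0.206/16.2 = 0.0127 m = 1.27 cm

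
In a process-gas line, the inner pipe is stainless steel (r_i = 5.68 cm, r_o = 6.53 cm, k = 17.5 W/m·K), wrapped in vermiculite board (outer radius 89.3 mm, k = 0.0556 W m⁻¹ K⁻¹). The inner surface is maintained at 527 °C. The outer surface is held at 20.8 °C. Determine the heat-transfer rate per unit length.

Series thermal resistances, inner to outer:
  R'_stainless steel = ln(0.0653/0.0568)/(2πk) = 0.1395/(2π·17.5) = 0.001268 m·K/W
  R'_vermiculite board = ln(0.0893/0.0653)/(2πk) = 0.3130/(2π·0.0556) = 0.8960 m·K/W
ΣR = 0.001268 + 0.8960 = 0.8973 m·K/W
Q' = ΔT/ΣR = (527 °C − 20.8 °C)/0.8973 = 564 W/m

Q' = 564 W/m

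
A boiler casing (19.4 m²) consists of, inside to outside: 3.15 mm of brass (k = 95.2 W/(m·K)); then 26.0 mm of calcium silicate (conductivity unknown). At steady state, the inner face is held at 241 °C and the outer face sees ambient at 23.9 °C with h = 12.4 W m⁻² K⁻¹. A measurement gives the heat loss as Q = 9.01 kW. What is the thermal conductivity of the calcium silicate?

k = 0.0672 W/m·K

ΣR = ΔT/Q = |241 − 23.9|/9010 = 0.02410 K/W
Known resistances:
  R_brass = L/(kA) = 0.00315/(95.2·19.4) = 1.706×10^-6 K/W
  R_conv,out = 1/(hA) = 1/(12.4·19.4) = 0.004157 K/W
R_calcium silicate = ΣR − ΣR_known = 0.02410 − 0.004159 = 0.01994 K/W
L/(kA) = 0.01994 ⇒ k = 0.0260/(0.01994·19.4) = 0.0672 W/m·K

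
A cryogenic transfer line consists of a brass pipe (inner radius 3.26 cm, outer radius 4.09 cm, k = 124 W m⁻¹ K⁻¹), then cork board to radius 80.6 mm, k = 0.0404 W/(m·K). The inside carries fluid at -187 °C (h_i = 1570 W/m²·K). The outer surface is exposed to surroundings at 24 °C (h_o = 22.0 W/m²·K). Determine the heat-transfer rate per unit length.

Q' = 76.3 W/m

Resistance network (inner→outer):
  R'_conv,in = 1/(2πr h) = 1/(2π·0.0326·1570) = 0.003110 m·K/W
  R'_brass = ln(0.0409/0.0326)/(2πk) = 0.2268/(2π·124) = 2.911×10^-4 m·K/W
  R'_cork board = ln(0.0806/0.0409)/(2πk) = 0.6784/(2π·0.0404) = 2.672 m·K/W
  R'_conv,out = 1/(2πr h) = 1/(2π·0.0806·22.0) = 0.08976 m·K/W
ΣR = 0.003110 + 2.911×10^-4 + 2.672 + 0.08976 = 2.765 m·K/W
Q' = ΔT/ΣR = (-187 °C − 24 °C)/2.765 = -76.3 W/m
(Negative Q' ⇒ heat flows inward; heat gain = 76.3 W/m.)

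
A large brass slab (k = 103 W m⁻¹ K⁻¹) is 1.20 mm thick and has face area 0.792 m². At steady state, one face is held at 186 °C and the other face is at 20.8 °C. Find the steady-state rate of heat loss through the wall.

Q = kA·ΔT/L = 103 × 0.792 × |186 °C − 20.8 °C| / 0.00120 = 1.12×10^7 W

Q = 11200 kW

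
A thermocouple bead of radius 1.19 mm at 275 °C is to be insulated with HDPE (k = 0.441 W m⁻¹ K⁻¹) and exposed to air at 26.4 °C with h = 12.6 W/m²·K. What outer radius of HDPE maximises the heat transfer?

For a sphere, r_cr = 2k_ins/h = 2·0.441/12.6 = 0.0700 m = 7.00 cm

r_cr = 7.00 cm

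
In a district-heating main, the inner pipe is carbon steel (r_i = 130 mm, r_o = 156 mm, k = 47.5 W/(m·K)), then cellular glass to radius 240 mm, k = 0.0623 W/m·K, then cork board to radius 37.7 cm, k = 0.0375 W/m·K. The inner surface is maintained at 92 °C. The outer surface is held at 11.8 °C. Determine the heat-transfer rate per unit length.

Q' = 26.6 W/m

Resistance network (inner→outer):
  R'_carbon steel = ln(0.156/0.130)/(2πk) = 0.1823/(2π·47.5) = 6.109×10^-4 m·K/W
  R'_cellular glass = ln(0.240/0.156)/(2πk) = 0.4308/(2π·0.0623) = 1.101 m·K/W
  R'_cork board = ln(0.377/0.240)/(2πk) = 0.4516/(2π·0.0375) = 1.917 m·K/W
ΣR = 6.109×10^-4 + 1.101 + 1.917 = 3.019 m·K/W
Q' = ΔT/ΣR = (92 °C − 11.8 °C)/3.019 = 26.6 W/m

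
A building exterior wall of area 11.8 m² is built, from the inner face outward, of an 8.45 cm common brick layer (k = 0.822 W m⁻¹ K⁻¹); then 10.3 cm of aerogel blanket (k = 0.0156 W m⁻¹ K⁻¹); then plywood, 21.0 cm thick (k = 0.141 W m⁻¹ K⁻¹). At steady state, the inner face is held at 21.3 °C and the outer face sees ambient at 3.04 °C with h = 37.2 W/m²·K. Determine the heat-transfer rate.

Q = 26.2 W

Treat each layer as a resistance in series:
  R_common brick = L/(kA) = 0.0845/(0.822·11.8) = 0.008712 K/W
  R_aerogel blanket = L/(kA) = 0.103/(0.0156·11.8) = 0.5595 K/W
  R_plywood = L/(kA) = 0.210/(0.141·11.8) = 0.1262 K/W
  R_conv,out = 1/(hA) = 1/(37.2·11.8) = 0.002278 K/W
ΣR = 0.008712 + 0.5595 + 0.1262 + 0.002278 = 0.6967 K/W
Q = ΔT/ΣR = (21.3 °C − 3.04 °C)/0.6967 = 26.2 W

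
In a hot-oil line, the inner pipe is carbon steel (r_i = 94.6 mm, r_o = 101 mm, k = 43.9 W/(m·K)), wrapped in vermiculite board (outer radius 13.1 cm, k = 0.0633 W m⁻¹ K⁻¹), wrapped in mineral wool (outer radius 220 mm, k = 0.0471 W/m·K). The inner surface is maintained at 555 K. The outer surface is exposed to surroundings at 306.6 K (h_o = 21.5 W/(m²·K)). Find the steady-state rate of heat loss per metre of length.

Q' = 102 W/m

Treat each layer as a resistance in series:
  R'_carbon steel = ln(0.101/0.0946)/(2πk) = 0.06546/(2π·43.9) = 2.373×10^-4 m·K/W
  R'_vermiculite board = ln(0.131/0.101)/(2πk) = 0.2601/(2π·0.0633) = 0.6539 m·K/W
  R'_mineral wool = ln(0.220/0.131)/(2πk) = 0.5184/(2π·0.0471) = 1.752 m·K/W
  R'_conv,out = 1/(2πr h) = 1/(2π·0.220·21.5) = 0.03365 m·K/W
ΣR = 2.373×10^-4 + 0.6539 + 1.752 + 0.03365 = 2.440 m·K/W
Q' = ΔT/ΣR = (555 K − 306.6 K)/2.440 = 102 W/m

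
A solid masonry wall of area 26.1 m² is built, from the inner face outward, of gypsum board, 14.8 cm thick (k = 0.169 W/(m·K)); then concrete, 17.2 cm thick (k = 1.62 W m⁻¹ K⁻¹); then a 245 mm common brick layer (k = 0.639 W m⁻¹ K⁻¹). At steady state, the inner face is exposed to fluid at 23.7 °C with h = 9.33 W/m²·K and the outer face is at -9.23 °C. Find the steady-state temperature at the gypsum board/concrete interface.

T = 1.72 °C

Resistance network (inner→outer):
  R_conv,in = 1/(hA) = 1/(9.33·26.1) = 0.004107 K/W
  R_gypsum board = L/(kA) = 0.148/(0.169·26.1) = 0.03355 K/W
  R_concrete = L/(kA) = 0.172/(1.62·26.1) = 0.004068 K/W
  R_common brick = L/(kA) = 0.245/(0.639·26.1) = 0.01469 K/W
ΣR = 0.004107 + 0.03355 + 0.004068 + 0.01469 = 0.05642 K/W
Q = ΔT/ΣR = (23.7 °C − -9.23 °C)/0.05642 = 583.7 W
From the inner boundary to the gypsum board/concrete interface, ΣR_partial = 0.03766 K/W.
T_interface = T_in − Q·ΣR_partial = 23.7 °C − (583.7)(0.03766) = 1.72 °C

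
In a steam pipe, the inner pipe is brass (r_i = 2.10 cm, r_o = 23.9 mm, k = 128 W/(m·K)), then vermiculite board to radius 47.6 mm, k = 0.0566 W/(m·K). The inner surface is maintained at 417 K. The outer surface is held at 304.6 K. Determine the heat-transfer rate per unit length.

Resistance network (inner→outer):
  R'_brass = ln(0.0239/0.0210)/(2πk) = 0.1294/(2π·128) = 1.608×10^-4 m·K/W
  R'_vermiculite board = ln(0.0476/0.0239)/(2πk) = 0.6890/(2π·0.0566) = 1.937 m·K/W
ΣR = 1.608×10^-4 + 1.937 = 1.937 m·K/W
Q' = ΔT/ΣR = (417 K − 304.6 K)/1.937 = 58.0 W/m

Q' = 58.0 W/m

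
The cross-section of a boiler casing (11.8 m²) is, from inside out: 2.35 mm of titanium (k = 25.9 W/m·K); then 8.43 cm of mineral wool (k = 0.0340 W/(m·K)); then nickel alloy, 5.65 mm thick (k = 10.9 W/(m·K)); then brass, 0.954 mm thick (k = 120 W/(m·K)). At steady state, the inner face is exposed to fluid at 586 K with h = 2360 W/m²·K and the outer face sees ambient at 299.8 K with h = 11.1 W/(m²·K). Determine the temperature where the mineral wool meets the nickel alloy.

T = 309.9 K

Resistance network (inner→outer):
  R_conv,in = 1/(hA) = 1/(2360·11.8) = 3.591×10^-5 K/W
  R_titanium = L/(kA) = 0.00235/(25.9·11.8) = 7.689×10^-6 K/W
  R_mineral wool = L/(kA) = 0.0843/(0.0340·11.8) = 0.2101 K/W
  R_nickel alloy = L/(kA) = 0.00565/(10.9·11.8) = 4.393×10^-5 K/W
  R_brass = L/(kA) = 9.54×10^-4/(120·11.8) = 6.737×10^-7 K/W
  R_conv,out = 1/(hA) = 1/(11.1·11.8) = 0.007635 K/W
ΣR = 3.591×10^-5 + 7.689×10^-6 + 0.2101 + 4.393×10^-5 + 6.737×10^-7 + 0.007635 = 0.2178 K/W
Q = ΔT/ΣR = (586 K − 299.8 K)/0.2178 = 1314 W
From the inner boundary to the mineral wool/nickel alloy interface, ΣR_partial = 0.2101 K/W.
T_interface = T_in − Q·ΣR_partial = 586 K − (1314)(0.2101) = 309.9 K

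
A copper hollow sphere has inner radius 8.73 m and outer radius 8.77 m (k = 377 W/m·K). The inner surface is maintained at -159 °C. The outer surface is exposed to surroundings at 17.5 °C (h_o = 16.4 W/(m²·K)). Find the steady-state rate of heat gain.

Q = 2790 kW

Treat each layer as a resistance in series:
  R_copper = (1/8.73 − 1/8.77)/(4πk) = 5.225×10^-4/(4π·377) = 1.103×10^-7 K/W
  R_conv,out = 1/(4πr²h) = 1/(4π·8.77²·16.4) = 6.309×10^-5 K/W
ΣR = 1.103×10^-7 + 6.309×10^-5 = 6.320×10^-5 K/W
Q = ΔT/ΣR = (-159 °C − 17.5 °C)/6.320×10^-5 = -2.79×10^6 W
(Negative Q ⇒ heat flows inward; heat gain = 2.79×10^6 W.)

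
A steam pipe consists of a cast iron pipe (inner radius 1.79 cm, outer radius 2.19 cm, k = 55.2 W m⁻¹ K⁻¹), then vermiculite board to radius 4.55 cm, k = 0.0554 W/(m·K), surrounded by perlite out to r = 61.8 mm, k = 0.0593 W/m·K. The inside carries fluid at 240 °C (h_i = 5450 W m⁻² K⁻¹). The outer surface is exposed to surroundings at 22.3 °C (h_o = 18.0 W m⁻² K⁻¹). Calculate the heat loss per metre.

Q' = 71.0 W/m

Resistance network (inner→outer):
  R'_conv,in = 1/(2πr h) = 1/(2π·0.0179·5450) = 0.001631 m·K/W
  R'_cast iron = ln(0.0219/0.0179)/(2πk) = 0.2017/(2π·55.2) = 5.815×10^-4 m·K/W
  R'_vermiculite board = ln(0.0455/0.0219)/(2πk) = 0.7312/(2π·0.0554) = 2.101 m·K/W
  R'_perlite = ln(0.0618/0.0455)/(2πk) = 0.3062/(2π·0.0593) = 0.8218 m·K/W
  R'_conv,out = 1/(2πr h) = 1/(2π·0.0618·18.0) = 0.1431 m·K/W
ΣR = 0.001631 + 5.815×10^-4 + 2.101 + 0.8218 + 0.1431 = 3.068 m·K/W
Q' = ΔT/ΣR = (240 °C − 22.3 °C)/3.068 = 71.0 W/m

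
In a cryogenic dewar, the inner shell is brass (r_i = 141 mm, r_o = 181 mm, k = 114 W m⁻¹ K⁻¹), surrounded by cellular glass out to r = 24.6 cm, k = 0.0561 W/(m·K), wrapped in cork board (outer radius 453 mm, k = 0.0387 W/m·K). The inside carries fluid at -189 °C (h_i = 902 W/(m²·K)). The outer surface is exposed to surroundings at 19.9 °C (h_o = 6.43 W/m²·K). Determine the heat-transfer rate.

Treat each layer as a resistance in series:
  R_conv,in = 1/(4πr²h) = 1/(4π·0.141²·902) = 0.004438 K/W
  R_brass = (1/0.141 − 1/0.181)/(4πk) = 1.567/(4π·114) = 0.001094 K/W
  R_cellular glass = (1/0.181 − 1/0.246)/(4πk) = 1.460/(4π·0.0561) = 2.071 K/W
  R_cork board = (1/0.246 − 1/0.453)/(4πk) = 1.858/(4π·0.0387) = 3.820 K/W
  R_conv,out = 1/(4πr²h) = 1/(4π·0.453²·6.43) = 0.06031 K/W
ΣR = 0.004438 + 0.001094 + 2.071 + 3.820 + 0.06031 = 5.957 K/W
Q = ΔT/ΣR = (-189 °C − 19.9 °C)/5.957 = -35.1 W
(Negative Q ⇒ heat flows inward; heat gain = 35.1 W.)

Q = 35.1 W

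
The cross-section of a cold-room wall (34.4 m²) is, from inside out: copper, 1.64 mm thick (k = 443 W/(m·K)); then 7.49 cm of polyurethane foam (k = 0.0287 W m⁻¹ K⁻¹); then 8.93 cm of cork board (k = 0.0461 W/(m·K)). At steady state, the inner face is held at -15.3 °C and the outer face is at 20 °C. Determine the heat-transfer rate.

Series thermal resistances, inner to outer:
  R_copper = L/(kA) = 0.00164/(443·34.4) = 1.076×10^-7 K/W
  R_polyurethane foam = L/(kA) = 0.0749/(0.0287·34.4) = 0.07587 K/W
  R_cork board = L/(kA) = 0.0893/(0.0461·34.4) = 0.05631 K/W
ΣR = 1.076×10^-7 + 0.07587 + 0.05631 = 0.1322 K/W
Q = ΔT/ΣR = (-15.3 °C − 20 °C)/0.1322 = -267 W
(Negative Q ⇒ heat flows inward; heat gain = 267 W.)

Q = 267 W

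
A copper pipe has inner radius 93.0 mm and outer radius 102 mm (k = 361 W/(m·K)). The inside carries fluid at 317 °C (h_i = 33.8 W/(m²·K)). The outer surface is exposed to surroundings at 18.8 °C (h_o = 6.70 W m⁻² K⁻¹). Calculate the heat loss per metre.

Treat each layer as a resistance in series:
  R'_conv,in = 1/(2πr h) = 1/(2π·0.0930·33.8) = 0.05063 m·K/W
  R'_copper = ln(0.102/0.0930)/(2πk) = 0.09237/(2π·361) = 4.072×10^-5 m·K/W
  R'_conv,out = 1/(2πr h) = 1/(2π·0.102·6.70) = 0.2329 m·K/W
ΣR = 0.05063 + 4.072×10^-5 + 0.2329 = 0.2836 m·K/W
Q' = ΔT/ΣR = (317 °C − 18.8 °C)/0.2836 = 1050 W/m

Q' = 1050 W/m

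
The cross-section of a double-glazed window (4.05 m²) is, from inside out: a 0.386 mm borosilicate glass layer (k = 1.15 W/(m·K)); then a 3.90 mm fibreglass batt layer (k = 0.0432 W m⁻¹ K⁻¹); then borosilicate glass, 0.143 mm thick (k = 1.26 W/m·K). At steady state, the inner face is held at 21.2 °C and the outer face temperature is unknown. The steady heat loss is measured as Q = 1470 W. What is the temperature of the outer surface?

T_out = -11.7 °C

Series resistances:
  R_borosilicate glass = L/(kA) = 3.86×10^-4/(1.15·4.05) = 8.288×10^-5 K/W
  R_fibreglass batt = L/(kA) = 0.00390/(0.0432·4.05) = 0.02229 K/W
  R_borosilicate glass = L/(kA) = 1.43×10^-4/(1.26·4.05) = 2.802×10^-5 K/W
ΣR = 0.02240 K/W
ΔT = Q·ΣR = 1470 × 0.02240 = 32.93 K
Heat flows outward, so T_out = T_in − ΔT = 21.2 − 32.93 = -11.7 °C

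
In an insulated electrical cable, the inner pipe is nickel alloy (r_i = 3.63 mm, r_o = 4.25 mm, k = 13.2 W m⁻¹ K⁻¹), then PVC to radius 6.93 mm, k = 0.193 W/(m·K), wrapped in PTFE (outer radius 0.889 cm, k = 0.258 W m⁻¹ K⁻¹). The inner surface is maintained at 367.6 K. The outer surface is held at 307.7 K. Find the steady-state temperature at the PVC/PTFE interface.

T = 324.2 K

Resistance network (inner→outer):
  R'_nickel alloy = ln(0.00425/0.00363)/(2πk) = 0.1577/(2π·13.2) = 0.001901 m·K/W
  R'_PVC = ln(0.00693/0.00425)/(2πk) = 0.4889/(2π·0.193) = 0.4032 m·K/W
  R'_PTFE = ln(0.00889/0.00693)/(2πk) = 0.2491/(2π·0.258) = 0.1536 m·K/W
ΣR = 0.001901 + 0.4032 + 0.1536 = 0.5587 m·K/W
Q' = ΔT/ΣR = (367.6 K − 307.7 K)/0.5587 = 107.2 W/m
From the inner boundary to the PVC/PTFE interface, ΣR_partial = 0.4051 m·K/W.
T_interface = T_in − Q'·ΣR_partial = 367.6 K − (107.2)(0.4051) = 324.2 K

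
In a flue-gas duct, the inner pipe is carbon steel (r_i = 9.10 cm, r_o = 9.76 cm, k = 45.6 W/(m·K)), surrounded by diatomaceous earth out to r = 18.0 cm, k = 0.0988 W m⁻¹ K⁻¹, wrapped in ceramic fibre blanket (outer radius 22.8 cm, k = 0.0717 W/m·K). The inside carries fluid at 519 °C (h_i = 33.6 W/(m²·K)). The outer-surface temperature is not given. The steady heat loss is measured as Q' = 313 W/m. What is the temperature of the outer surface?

Sum the resistances:
  R'_conv,in = 1/(2πr h) = 1/(2π·0.0910·33.6) = 0.05205 m·K/W
  R'_carbon steel = ln(0.0976/0.0910)/(2πk) = 0.07002/(2π·45.6) = 2.444×10^-4 m·K/W
  R'_diatomaceous earth = ln(0.180/0.0976)/(2πk) = 0.6121/(2π·0.0988) = 0.9860 m·K/W
  R'_ceramic fibre blanket = ln(0.228/0.180)/(2πk) = 0.2364/(2π·0.0717) = 0.5247 m·K/W
ΣR = 1.563 m·K/W
ΔT = Q'·ΣR = 313 × 1.563 = 489.2 K
Heat flows outward, so T_out = T_in − ΔT = 519 − 489.2 = 29.8 °C

T_out = 29.8 °C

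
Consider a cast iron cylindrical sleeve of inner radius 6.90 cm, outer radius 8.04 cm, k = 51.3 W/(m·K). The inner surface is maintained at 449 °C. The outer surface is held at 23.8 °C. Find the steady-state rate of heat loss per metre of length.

Q' = 2πk·ΔT/ln(r₂/r₁) = 2π × 51.3 × 425.2 / ln(0.0804/0.0690) = 8.96×10^5 W/m

Q' = 8.96×10^5 W/m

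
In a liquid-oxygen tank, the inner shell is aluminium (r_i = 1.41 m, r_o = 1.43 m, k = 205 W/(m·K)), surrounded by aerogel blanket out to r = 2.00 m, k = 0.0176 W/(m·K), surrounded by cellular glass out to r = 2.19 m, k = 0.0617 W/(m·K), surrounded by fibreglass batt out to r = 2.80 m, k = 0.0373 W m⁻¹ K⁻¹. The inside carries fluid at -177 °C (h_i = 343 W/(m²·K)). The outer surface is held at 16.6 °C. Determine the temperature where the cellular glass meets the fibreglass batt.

Treat each layer as a resistance in series:
  R_conv,in = 1/(4πr²h) = 1/(4π·1.41²·343) = 1.167×10^-4 K/W
  R_aluminium = (1/1.41 − 1/1.43)/(4πk) = 0.009919/(4π·205) = 3.850×10^-6 K/W
  R_aerogel blanket = (1/1.43 − 1/2.00)/(4πk) = 0.1993/(4π·0.0176) = 0.9011 K/W
  R_cellular glass = (1/2.00 − 1/2.19)/(4πk) = 0.04338/(4π·0.0617) = 0.05595 K/W
  R_fibreglass batt = (1/2.19 − 1/2.80)/(4πk) = 0.09948/(4π·0.0373) = 0.2122 K/W
ΣR = 1.167×10^-4 + 3.850×10^-6 + 0.9011 + 0.05595 + 0.2122 = 1.169 K/W
Q = ΔT/ΣR = (-177 °C − 16.6 °C)/1.169 = -165.6 W
From the inner boundary to the cellular glass/fibreglass batt interface, ΣR_partial = 0.9572 K/W.
T_interface = T_in − Q·ΣR_partial = -177 °C − (-165.6)(0.9572) = -18.5 °C

T = -18.5 °C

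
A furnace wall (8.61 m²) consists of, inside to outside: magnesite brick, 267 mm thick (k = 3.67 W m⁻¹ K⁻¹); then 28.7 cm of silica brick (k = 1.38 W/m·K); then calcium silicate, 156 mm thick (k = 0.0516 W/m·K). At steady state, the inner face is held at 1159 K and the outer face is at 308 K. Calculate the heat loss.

Resistance network (inner→outer):
  R_magnesite brick = L/(kA) = 0.267/(3.67·8.61) = 0.008450 K/W
  R_silica brick = L/(kA) = 0.287/(1.38·8.61) = 0.02415 K/W
  R_calcium silicate = L/(kA) = 0.156/(0.0516·8.61) = 0.3511 K/W
ΣR = 0.008450 + 0.02415 + 0.3511 = 0.3837 K/W
Q = ΔT/ΣR = (1159 K − 308 K)/0.3837 = 2220 W

Q = 2.22 kW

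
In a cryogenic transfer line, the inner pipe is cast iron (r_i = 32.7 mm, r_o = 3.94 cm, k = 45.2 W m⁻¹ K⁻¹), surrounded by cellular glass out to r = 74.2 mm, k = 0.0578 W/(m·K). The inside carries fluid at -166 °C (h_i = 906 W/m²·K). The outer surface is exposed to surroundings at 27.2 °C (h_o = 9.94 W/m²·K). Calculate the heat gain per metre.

Q' = 98.3 W/m

Resistance network (inner→outer):
  R'_conv,in = 1/(2πr h) = 1/(2π·0.0327·906) = 0.005372 m·K/W
  R'_cast iron = ln(0.0394/0.0327)/(2πk) = 0.1864/(2π·45.2) = 6.563×10^-4 m·K/W
  R'_cellular glass = ln(0.0742/0.0394)/(2πk) = 0.6330/(2π·0.0578) = 1.743 m·K/W
  R'_conv,out = 1/(2πr h) = 1/(2π·0.0742·9.94) = 0.2158 m·K/W
ΣR = 0.005372 + 6.563×10^-4 + 1.743 + 0.2158 = 1.965 m·K/W
Q' = ΔT/ΣR = (-166 °C − 27.2 °C)/1.965 = -98.3 W/m
(Negative Q' ⇒ heat flows inward; heat gain = 98.3 W/m.)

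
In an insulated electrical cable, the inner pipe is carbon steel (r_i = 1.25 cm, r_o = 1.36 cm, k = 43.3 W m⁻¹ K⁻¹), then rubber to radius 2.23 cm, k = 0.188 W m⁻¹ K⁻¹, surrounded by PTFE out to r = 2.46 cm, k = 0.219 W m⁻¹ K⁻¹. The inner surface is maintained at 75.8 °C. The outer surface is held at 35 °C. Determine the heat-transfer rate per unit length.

Resistance network (inner→outer):
  R'_carbon steel = ln(0.0136/0.0125)/(2πk) = 0.08434/(2π·43.3) = 3.100×10^-4 m·K/W
  R'_rubber = ln(0.0223/0.0136)/(2πk) = 0.4945/(2π·0.188) = 0.4186 m·K/W
  R'_PTFE = ln(0.0246/0.0223)/(2πk) = 0.09816/(2π·0.219) = 0.07134 m·K/W
ΣR = 3.100×10^-4 + 0.4186 + 0.07134 = 0.4903 m·K/W
Q' = ΔT/ΣR = (75.8 °C − 35 °C)/0.4903 = 83.2 W/m

Q' = 83.2 W/m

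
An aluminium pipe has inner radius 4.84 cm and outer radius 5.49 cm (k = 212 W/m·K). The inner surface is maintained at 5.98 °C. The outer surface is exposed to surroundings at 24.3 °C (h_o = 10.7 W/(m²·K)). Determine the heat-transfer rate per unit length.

Q' = 67.6 W/m

Treat each layer as a resistance in series:
  R'_aluminium = ln(0.0549/0.0484)/(2πk) = 0.1260/(2π·212) = 9.460×10^-5 m·K/W
  R'_conv,out = 1/(2πr h) = 1/(2π·0.0549·10.7) = 0.2709 m·K/W
ΣR = 9.460×10^-5 + 0.2709 = 0.2710 m·K/W
Q' = ΔT/ΣR = (5.98 °C − 24.3 °C)/0.2710 = -67.6 W/m
(Negative Q' ⇒ heat flows inward; heat gain = 67.6 W/m.)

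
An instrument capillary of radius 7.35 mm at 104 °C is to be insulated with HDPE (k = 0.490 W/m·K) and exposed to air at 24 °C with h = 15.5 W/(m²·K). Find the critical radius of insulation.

For a cylinder, r_cr = k_ins/h = 0.490/15.5 = 0.0316 m = 3.16 cm

r_cr = 3.16 cm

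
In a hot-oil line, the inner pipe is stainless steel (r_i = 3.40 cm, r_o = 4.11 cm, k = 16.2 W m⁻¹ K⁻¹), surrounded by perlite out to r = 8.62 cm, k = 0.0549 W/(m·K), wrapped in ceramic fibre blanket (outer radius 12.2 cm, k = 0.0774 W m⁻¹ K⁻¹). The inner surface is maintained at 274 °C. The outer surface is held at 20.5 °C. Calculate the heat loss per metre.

Resistance network (inner→outer):
  R'_stainless steel = ln(0.0411/0.0340)/(2πk) = 0.1896/(2π·16.2) = 0.001863 m·K/W
  R'_perlite = ln(0.0862/0.0411)/(2πk) = 0.7407/(2π·0.0549) = 2.147 m·K/W
  R'_ceramic fibre blanket = ln(0.122/0.0862)/(2πk) = 0.3474/(2π·0.0774) = 0.7142 m·K/W
ΣR = 0.001863 + 2.147 + 0.7142 = 2.863 m·K/W
Q' = ΔT/ΣR = (274 °C − 20.5 °C)/2.863 = 88.5 W/m

Q' = 88.5 W/m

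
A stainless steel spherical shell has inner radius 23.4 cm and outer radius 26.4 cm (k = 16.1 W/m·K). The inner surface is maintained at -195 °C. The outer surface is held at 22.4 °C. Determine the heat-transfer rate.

Q = 4πk·ΔT/(1/r₁ − 1/r₂) = 4π × 16.1 × 217.4 / (1/0.234 − 1/0.264) = 90600 W

Q = 90.6 kW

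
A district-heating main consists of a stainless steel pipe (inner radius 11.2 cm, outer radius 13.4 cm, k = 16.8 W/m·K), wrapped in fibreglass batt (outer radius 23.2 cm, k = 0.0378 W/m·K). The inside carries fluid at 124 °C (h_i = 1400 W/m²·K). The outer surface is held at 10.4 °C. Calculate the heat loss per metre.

Series thermal resistances, inner to outer:
  R'_conv,in = 1/(2πr h) = 1/(2π·0.112·1400) = 0.001015 m·K/W
  R'_stainless steel = ln(0.134/0.112)/(2πk) = 0.1793/(2π·16.8) = 0.001699 m·K/W
  R'_fibreglass batt = ln(0.232/0.134)/(2πk) = 0.5489/(2π·0.0378) = 2.311 m·K/W
ΣR = 0.001015 + 0.001699 + 2.311 = 2.314 m·K/W
Q' = ΔT/ΣR = (124 °C − 10.4 °C)/2.314 = 49.1 W/m

Q' = 49.1 W/m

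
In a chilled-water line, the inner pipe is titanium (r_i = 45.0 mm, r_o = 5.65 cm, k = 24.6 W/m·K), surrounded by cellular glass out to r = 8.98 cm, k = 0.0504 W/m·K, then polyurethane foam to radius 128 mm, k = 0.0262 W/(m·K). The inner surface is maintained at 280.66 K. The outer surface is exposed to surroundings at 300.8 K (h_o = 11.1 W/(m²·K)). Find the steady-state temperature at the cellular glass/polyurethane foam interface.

Series thermal resistances, inner to outer:
  R'_titanium = ln(0.0565/0.0450)/(2πk) = 0.2276/(2π·24.6) = 0.001472 m·K/W
  R'_cellular glass = ln(0.0898/0.0565)/(2πk) = 0.4633/(2π·0.0504) = 1.463 m·K/W
  R'_polyurethane foam = ln(0.128/0.0898)/(2πk) = 0.3544/(2π·0.0262) = 2.153 m·K/W
  R'_conv,out = 1/(2πr h) = 1/(2π·0.128·11.1) = 0.1120 m·K/W
ΣR = 0.001472 + 1.463 + 2.153 + 0.1120 = 3.729 m·K/W
Q' = ΔT/ΣR = (280.66 K − 300.8 K)/3.729 = -5.401 W/m
From the inner boundary to the cellular glass/polyurethane foam interface, ΣR_partial = 1.464 m·K/W.
T_interface = T_in − Q'·ΣR_partial = 280.66 K − (-5.401)(1.464) = 288.6 K

T = 288.6 K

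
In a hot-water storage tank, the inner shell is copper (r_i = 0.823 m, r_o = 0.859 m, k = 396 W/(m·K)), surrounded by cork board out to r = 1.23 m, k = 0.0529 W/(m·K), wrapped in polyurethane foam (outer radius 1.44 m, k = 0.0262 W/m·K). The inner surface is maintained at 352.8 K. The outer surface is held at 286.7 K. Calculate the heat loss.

Treat each layer as a resistance in series:
  R_copper = (1/0.823 − 1/0.859)/(4πk) = 0.05092/(4π·396) = 1.023×10^-5 K/W
  R_cork board = (1/0.859 − 1/1.23)/(4πk) = 0.3511/(4π·0.0529) = 0.5282 K/W
  R_polyurethane foam = (1/1.23 − 1/1.44)/(4πk) = 0.1186/(4π·0.0262) = 0.3601 K/W
ΣR = 1.023×10^-5 + 0.5282 + 0.3601 = 0.8883 K/W
Q = ΔT/ΣR = (352.8 K − 286.7 K)/0.8883 = 74.4 W

Q = 74.4 W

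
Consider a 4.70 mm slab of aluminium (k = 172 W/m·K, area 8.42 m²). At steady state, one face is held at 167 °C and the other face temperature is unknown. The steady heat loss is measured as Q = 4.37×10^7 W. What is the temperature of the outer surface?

Sum the resistances:
  R_aluminium = L/(kA) = 0.00470/(172·8.42) = 3.245×10^-6 K/W
ΣR = 3.245×10^-6 K/W
ΔT = Q·ΣR = 4.37×10^7 × 3.245×10^-6 = 141.8 K
Heat flows outward, so T_out = T_in − ΔT = 167 − 141.8 = 25.2 °C

T_out = 25.2 °C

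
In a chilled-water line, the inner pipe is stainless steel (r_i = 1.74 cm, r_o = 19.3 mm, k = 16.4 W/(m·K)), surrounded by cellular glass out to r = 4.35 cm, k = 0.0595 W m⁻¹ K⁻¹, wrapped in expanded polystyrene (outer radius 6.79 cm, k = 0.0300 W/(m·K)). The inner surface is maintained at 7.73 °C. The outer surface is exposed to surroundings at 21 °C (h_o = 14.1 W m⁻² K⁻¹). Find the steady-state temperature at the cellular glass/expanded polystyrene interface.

Resistance network (inner→outer):
  R'_stainless steel = ln(0.0193/0.0174)/(2πk) = 0.1036/(2π·16.4) = 0.001006 m·K/W
  R'_cellular glass = ln(0.0435/0.0193)/(2πk) = 0.8127/(2π·0.0595) = 2.174 m·K/W
  R'_expanded polystyrene = ln(0.0679/0.0435)/(2πk) = 0.4453/(2π·0.0300) = 2.362 m·K/W
  R'_conv,out = 1/(2πr h) = 1/(2π·0.0679·14.1) = 0.1662 m·K/W
ΣR = 0.001006 + 2.174 + 2.362 + 0.1662 = 4.703 m·K/W
Q' = ΔT/ΣR = (7.73 °C − 21 °C)/4.703 = -2.822 W/m
From the inner boundary to the cellular glass/expanded polystyrene interface, ΣR_partial = 2.175 m·K/W.
T_interface = T_in − Q'·ΣR_partial = 7.73 °C − (-2.822)(2.175) = 13.9 °C

T = 13.9 °C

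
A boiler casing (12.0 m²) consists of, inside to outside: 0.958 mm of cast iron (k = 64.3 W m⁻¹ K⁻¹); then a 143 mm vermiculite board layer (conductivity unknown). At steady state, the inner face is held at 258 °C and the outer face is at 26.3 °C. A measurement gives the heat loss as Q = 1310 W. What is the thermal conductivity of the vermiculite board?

ΣR = ΔT/Q = |258 − 26.3|/1310 = 0.1769 K/W
Known resistances:
  R_cast iron = L/(kA) = 9.58×10^-4/(64.3·12.0) = 1.242×10^-6 K/W
R_vermiculite board = ΣR − ΣR_known = 0.1769 − 1.242×10^-6 = 0.1769 K/W
L/(kA) = 0.1769 ⇒ k = 0.143/(0.1769·12.0) = 0.0674 W/m·K

k = 0.0674 W/m·K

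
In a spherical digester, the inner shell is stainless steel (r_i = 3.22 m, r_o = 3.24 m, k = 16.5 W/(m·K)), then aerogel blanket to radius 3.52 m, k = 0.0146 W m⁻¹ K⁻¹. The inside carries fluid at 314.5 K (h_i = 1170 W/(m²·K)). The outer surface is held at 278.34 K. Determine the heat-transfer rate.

Q = 270 W

Treat each layer as a resistance in series:
  R_conv,in = 1/(4πr²h) = 1/(4π·3.22²·1170) = 6.560×10^-6 K/W
  R_stainless steel = (1/3.22 − 1/3.24)/(4πk) = 0.001917/(4π·16.5) = 9.246×10^-6 K/W
  R_aerogel blanket = (1/3.24 − 1/3.52)/(4πk) = 0.02455/(4π·0.0146) = 0.1338 K/W
ΣR = 6.560×10^-6 + 9.246×10^-6 + 0.1338 = 0.1338 K/W
Q = ΔT/ΣR = (314.5 K − 278.34 K)/0.1338 = 270 W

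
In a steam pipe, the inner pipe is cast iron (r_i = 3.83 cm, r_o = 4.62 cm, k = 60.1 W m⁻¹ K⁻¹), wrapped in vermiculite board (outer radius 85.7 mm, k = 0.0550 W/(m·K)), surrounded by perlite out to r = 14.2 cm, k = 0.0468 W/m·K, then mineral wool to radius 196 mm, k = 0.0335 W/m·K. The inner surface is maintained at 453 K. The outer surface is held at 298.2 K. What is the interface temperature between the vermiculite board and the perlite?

T = 398 K

Treat each layer as a resistance in series:
  R'_cast iron = ln(0.0462/0.0383)/(2πk) = 0.1875/(2π·60.1) = 4.966×10^-4 m·K/W
  R'_vermiculite board = ln(0.0857/0.0462)/(2πk) = 0.6179/(2π·0.0550) = 1.788 m·K/W
  R'_perlite = ln(0.142/0.0857)/(2πk) = 0.5050/(2π·0.0468) = 1.717 m·K/W
  R'_mineral wool = ln(0.196/0.142)/(2πk) = 0.3223/(2π·0.0335) = 1.531 m·K/W
ΣR = 4.966×10^-4 + 1.788 + 1.717 + 1.531 = 5.036 m·K/W
Q' = ΔT/ΣR = (453 K − 298.2 K)/5.036 = 30.74 W/m
From the inner boundary to the vermiculite board/perlite interface, ΣR_partial = 1.788 m·K/W.
T_interface = T_in − Q'·ΣR_partial = 453 K − (30.74)(1.788) = 398 K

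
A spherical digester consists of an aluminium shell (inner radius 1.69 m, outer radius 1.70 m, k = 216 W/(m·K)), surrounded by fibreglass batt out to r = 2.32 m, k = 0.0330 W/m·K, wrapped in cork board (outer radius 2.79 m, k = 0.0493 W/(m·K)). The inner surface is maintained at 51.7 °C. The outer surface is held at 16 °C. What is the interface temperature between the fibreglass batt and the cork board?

T = 24.4 °C

Resistance network (inner→outer):
  R_aluminium = (1/1.69 − 1/1.70)/(4πk) = 0.003481/(4π·216) = 1.282×10^-6 K/W
  R_fibreglass batt = (1/1.70 − 1/2.32)/(4πk) = 0.1572/(4π·0.0330) = 0.3791 K/W
  R_cork board = (1/2.32 − 1/2.79)/(4πk) = 0.07261/(4π·0.0493) = 0.1172 K/W
ΣR = 1.282×10^-6 + 0.3791 + 0.1172 = 0.4963 K/W
Q = ΔT/ΣR = (51.7 °C − 16 °C)/0.4963 = 71.93 W
From the inner boundary to the fibreglass batt/cork board interface, ΣR_partial = 0.3791 K/W.
T_interface = T_in − Q·ΣR_partial = 51.7 °C − (71.93)(0.3791) = 24.4 °C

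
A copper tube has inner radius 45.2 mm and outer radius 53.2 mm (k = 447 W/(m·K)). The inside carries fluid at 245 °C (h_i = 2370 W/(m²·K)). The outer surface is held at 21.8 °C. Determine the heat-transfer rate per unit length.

Q' = 145 kW/m

Treat each layer as a resistance in series:
  R'_conv,in = 1/(2πr h) = 1/(2π·0.0452·2370) = 0.001486 m·K/W
  R'_copper = ln(0.0532/0.0452)/(2πk) = 0.1630/(2π·447) = 5.802×10^-5 m·K/W
ΣR = 0.001486 + 5.802×10^-5 = 0.001544 m·K/W
Q' = ΔT/ΣR = (245 °C − 21.8 °C)/0.001544 = 1.45×10^5 W/m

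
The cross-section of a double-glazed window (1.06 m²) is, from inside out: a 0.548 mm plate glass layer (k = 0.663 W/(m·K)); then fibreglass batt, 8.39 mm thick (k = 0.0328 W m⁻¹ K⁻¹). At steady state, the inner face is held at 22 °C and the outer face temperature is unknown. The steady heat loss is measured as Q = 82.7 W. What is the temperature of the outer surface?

T_out = 1.98 °C

Series resistances:
  R_plate glass = L/(kA) = 5.48×10^-4/(0.663·1.06) = 7.798×10^-4 K/W
  R_fibreglass batt = L/(kA) = 0.00839/(0.0328·1.06) = 0.2413 K/W
ΣR = 0.2421 K/W
ΔT = Q·ΣR = 82.7 × 0.2421 = 20.02 K
Heat flows outward, so T_out = T_in − ΔT = 22 − 20.02 = 1.98 °C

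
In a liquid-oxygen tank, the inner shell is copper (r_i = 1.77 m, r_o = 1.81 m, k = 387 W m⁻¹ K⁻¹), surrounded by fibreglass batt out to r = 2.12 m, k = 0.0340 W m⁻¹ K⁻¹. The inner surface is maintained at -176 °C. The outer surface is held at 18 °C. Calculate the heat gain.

Q = 1030 W

Resistance network (inner→outer):
  R_copper = (1/1.77 − 1/1.81)/(4πk) = 0.01249/(4π·387) = 2.567×10^-6 K/W
  R_fibreglass batt = (1/1.81 − 1/2.12)/(4πk) = 0.08079/(4π·0.0340) = 0.1891 K/W
ΣR = 2.567×10^-6 + 0.1891 = 0.1891 K/W
Q = ΔT/ΣR = (-176 °C − 18 °C)/0.1891 = -1030 W
(Negative Q ⇒ heat flows inward; heat gain = 1030 W.)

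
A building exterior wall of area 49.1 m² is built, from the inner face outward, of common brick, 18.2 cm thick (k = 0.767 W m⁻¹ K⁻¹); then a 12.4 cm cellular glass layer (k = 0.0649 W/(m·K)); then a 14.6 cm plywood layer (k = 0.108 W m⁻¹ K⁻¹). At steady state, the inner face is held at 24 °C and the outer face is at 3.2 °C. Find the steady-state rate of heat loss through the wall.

Q = 292 W

Series thermal resistances, inner to outer:
  R_common brick = L/(kA) = 0.182/(0.767·49.1) = 0.004833 K/W
  R_cellular glass = L/(kA) = 0.124/(0.0649·49.1) = 0.03891 K/W
  R_plywood = L/(kA) = 0.146/(0.108·49.1) = 0.02753 K/W
ΣR = 0.004833 + 0.03891 + 0.02753 = 0.07127 K/W
Q = ΔT/ΣR = (24 °C − 3.2 °C)/0.07127 = 292 W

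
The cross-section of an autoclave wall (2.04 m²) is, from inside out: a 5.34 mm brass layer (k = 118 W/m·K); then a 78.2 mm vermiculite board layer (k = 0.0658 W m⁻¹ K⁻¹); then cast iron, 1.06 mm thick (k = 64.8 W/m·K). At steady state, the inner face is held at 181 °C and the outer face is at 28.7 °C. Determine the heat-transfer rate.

Resistance network (inner→outer):
  R_brass = L/(kA) = 0.00534/(118·2.04) = 2.218×10^-5 K/W
  R_vermiculite board = L/(kA) = 0.0782/(0.0658·2.04) = 0.5826 K/W
  R_cast iron = L/(kA) = 0.00106/(64.8·2.04) = 8.019×10^-6 K/W
ΣR = 2.218×10^-5 + 0.5826 + 8.019×10^-6 = 0.5826 K/W
Q = ΔT/ΣR = (181 °C − 28.7 °C)/0.5826 = 261 W

Q = 261 W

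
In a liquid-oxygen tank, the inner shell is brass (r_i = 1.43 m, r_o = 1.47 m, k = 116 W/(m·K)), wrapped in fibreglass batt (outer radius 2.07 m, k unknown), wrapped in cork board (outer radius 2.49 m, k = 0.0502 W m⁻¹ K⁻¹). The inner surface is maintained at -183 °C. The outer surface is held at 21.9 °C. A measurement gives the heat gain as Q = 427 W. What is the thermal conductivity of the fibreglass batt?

ΣR = ΔT/Q = |-183 − 21.9|/427 = 0.4799 K/W
Known resistances:
  R_brass = (1/1.43 − 1/1.47)/(4πk) = 0.01903/(4π·116) = 1.305×10^-5 K/W
  R_cork board = (1/2.07 − 1/2.49)/(4πk) = 0.08149/(4π·0.0502) = 0.1292 K/W
R_fibreglass batt = ΣR − ΣR_known = 0.4799 − 0.1292 = 0.3507 K/W
(1/r₁−1/r₂)/(4πk) = 0.3507 ⇒ k = 0.1972/(4π·0.3507) = 0.0447 W/m·K

k = 0.0447 W/m·K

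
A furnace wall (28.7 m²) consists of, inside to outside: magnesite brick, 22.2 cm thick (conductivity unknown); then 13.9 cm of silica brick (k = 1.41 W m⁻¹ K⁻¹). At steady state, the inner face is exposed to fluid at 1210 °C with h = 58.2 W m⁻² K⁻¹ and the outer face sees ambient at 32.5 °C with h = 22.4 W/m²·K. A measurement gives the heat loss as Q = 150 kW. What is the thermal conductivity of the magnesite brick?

k = 3.42 W/m·K

ΣR = ΔT/Q = |1210 − 32.5|/1.50×10^5 = 0.007850 K/W
Known resistances:
  R_conv,in = 1/(hA) = 1/(58.2·28.7) = 5.987×10^-4 K/W
  R_silica brick = L/(kA) = 0.139/(1.41·28.7) = 0.003435 K/W
  R_conv,out = 1/(hA) = 1/(22.4·28.7) = 0.001556 K/W
R_magnesite brick = ΣR − ΣR_known = 0.007850 − 0.005590 = 0.002260 K/W
L/(kA) = 0.002260 ⇒ k = 0.222/(0.002260·28.7) = 3.42 W/m·K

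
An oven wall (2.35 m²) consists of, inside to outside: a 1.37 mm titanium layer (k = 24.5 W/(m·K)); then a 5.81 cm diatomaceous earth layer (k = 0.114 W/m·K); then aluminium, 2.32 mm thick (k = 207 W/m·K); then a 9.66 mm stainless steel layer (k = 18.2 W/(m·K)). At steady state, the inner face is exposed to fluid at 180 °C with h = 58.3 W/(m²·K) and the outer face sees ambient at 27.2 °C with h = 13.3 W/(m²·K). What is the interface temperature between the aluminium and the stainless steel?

Treat each layer as a resistance in series:
  R_conv,in = 1/(hA) = 1/(58.3·2.35) = 0.007299 K/W
  R_titanium = L/(kA) = 0.00137/(24.5·2.35) = 2.380×10^-5 K/W
  R_diatomaceous earth = L/(kA) = 0.0581/(0.114·2.35) = 0.2169 K/W
  R_aluminium = L/(kA) = 0.00232/(207·2.35) = 4.769×10^-6 K/W
  R_stainless steel = L/(kA) = 0.00966/(18.2·2.35) = 2.259×10^-4 K/W
  R_conv,out = 1/(hA) = 1/(13.3·2.35) = 0.03199 K/W
ΣR = 0.007299 + 2.380×10^-5 + 0.2169 + 4.769×10^-6 + 2.259×10^-4 + 0.03199 = 0.2564 K/W
Q = ΔT/ΣR = (180 °C − 27.2 °C)/0.2564 = 595.9 W
From the inner boundary to the aluminium/stainless steel interface, ΣR_partial = 0.2242 K/W.
T_interface = T_in − Q·ΣR_partial = 180 °C − (595.9)(0.2242) = 46.4 °C

T = 46.4 °C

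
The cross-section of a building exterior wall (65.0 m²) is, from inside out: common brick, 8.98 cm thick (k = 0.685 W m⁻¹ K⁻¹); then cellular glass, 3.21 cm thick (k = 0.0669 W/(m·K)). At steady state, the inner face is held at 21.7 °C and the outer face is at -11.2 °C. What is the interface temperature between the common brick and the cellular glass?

Treat each layer as a resistance in series:
  R_common brick = L/(kA) = 0.0898/(0.685·65.0) = 0.002017 K/W
  R_cellular glass = L/(kA) = 0.0321/(0.0669·65.0) = 0.007382 K/W
ΣR = 0.002017 + 0.007382 = 0.009399 K/W
Q = ΔT/ΣR = (21.7 °C − -11.2 °C)/0.009399 = 3500 W
From the inner boundary to the common brick/cellular glass interface, ΣR_partial = 0.002017 K/W.
T_interface = T_in − Q·ΣR_partial = 21.7 °C − (3500)(0.002017) = 14.6 °C

T = 14.6 °C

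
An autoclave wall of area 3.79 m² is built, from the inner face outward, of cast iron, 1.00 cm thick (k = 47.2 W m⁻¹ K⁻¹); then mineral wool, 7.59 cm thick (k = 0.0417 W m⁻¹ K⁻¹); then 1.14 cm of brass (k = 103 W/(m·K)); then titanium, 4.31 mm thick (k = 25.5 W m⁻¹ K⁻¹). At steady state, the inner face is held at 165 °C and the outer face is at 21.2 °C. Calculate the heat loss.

Treat each layer as a resistance in series:
  R_cast iron = L/(kA) = 0.0100/(47.2·3.79) = 5.590×10^-5 K/W
  R_mineral wool = L/(kA) = 0.0759/(0.0417·3.79) = 0.4802 K/W
  R_brass = L/(kA) = 0.0114/(103·3.79) = 2.920×10^-5 K/W
  R_titanium = L/(kA) = 0.00431/(25.5·3.79) = 4.460×10^-5 K/W
ΣR = 5.590×10^-5 + 0.4802 + 2.920×10^-5 + 4.460×10^-5 = 0.4803 K/W
Q = ΔT/ΣR = (165 °C − 21.2 °C)/0.4803 = 299 W

Q = 299 W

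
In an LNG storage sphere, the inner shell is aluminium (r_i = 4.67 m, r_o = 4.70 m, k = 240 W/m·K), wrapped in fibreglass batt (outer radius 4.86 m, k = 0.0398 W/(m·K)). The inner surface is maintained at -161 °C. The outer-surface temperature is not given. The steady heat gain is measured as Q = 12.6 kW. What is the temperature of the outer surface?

Series resistances:
  R_aluminium = (1/4.67 − 1/4.70)/(4πk) = 0.001367/(4π·240) = 4.532×10^-7 K/W
  R_fibreglass batt = (1/4.70 − 1/4.86)/(4πk) = 0.007005/(4π·0.0398) = 0.01401 K/W
ΣR = 0.01401 K/W
ΔT = Q·ΣR = 12600 × 0.01401 = 176.5 K
Heat flows inward, so T_out = T_in + ΔT = -161 + 176.5 = 15.5 °C

T_out = 15.5 °C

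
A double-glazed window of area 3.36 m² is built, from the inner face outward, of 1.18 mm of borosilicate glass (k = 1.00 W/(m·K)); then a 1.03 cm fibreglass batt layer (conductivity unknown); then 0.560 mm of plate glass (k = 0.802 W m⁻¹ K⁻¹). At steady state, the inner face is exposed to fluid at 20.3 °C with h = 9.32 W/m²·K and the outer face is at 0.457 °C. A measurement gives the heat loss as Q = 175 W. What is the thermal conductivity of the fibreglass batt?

k = 0.0379 W/m·K

ΣR = ΔT/Q = |20.3 − 0.457|/175 = 0.1134 K/W
Known resistances:
  R_conv,in = 1/(hA) = 1/(9.32·3.36) = 0.03193 K/W
  R_borosilicate glass = L/(kA) = 0.00118/(1.00·3.36) = 3.512×10^-4 K/W
  R_plate glass = L/(kA) = 5.60×10^-4/(0.802·3.36) = 2.078×10^-4 K/W
R_fibreglass batt = ΣR − ΣR_known = 0.1134 − 0.03249 = 0.08091 K/W
L/(kA) = 0.08091 ⇒ k = 0.0103/(0.08091·3.36) = 0.0379 W/m·K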